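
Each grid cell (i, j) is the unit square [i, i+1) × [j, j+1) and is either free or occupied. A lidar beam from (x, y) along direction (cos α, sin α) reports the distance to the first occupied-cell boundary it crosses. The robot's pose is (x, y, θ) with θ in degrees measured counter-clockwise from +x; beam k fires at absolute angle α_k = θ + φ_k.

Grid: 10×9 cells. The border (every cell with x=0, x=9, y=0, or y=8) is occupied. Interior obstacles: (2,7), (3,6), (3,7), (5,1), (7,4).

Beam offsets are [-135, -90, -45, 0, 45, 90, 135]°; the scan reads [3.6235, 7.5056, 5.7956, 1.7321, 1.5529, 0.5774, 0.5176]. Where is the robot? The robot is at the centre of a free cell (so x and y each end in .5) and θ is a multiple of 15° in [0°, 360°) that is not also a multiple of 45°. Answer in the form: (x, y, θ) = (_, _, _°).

Enumerate (i+0.5, j+0.5, θ) over the 51 free cells and 16 admissible headings. For each, cast all 7 beams and compare to the given ranges.
  (5.5, 7.5, 285°): beam 1 = 1.0000 ≠ 3.6235 ✗
  (8.5, 5.5, 195°): beam 1 = 1.0000 ≠ 3.6235 ✗
  (2.5, 4.5, 255°): beam 1 = 3.0000 ≠ 3.6235 ✗
  (6.5, 5.5, 15°): beam 1 = 5.1962 ≠ 3.6235 ✗
  …
  (7.5, 7.5, 330°): r_1=3.6235, r_2=7.5056, r_3=5.7956, r_4=1.7321, r_5=1.5529, r_6=0.5774, r_7=0.5176 — all match ✓
Only this pose fits every beam.

(x, y, θ) = (7.5, 7.5, 330°)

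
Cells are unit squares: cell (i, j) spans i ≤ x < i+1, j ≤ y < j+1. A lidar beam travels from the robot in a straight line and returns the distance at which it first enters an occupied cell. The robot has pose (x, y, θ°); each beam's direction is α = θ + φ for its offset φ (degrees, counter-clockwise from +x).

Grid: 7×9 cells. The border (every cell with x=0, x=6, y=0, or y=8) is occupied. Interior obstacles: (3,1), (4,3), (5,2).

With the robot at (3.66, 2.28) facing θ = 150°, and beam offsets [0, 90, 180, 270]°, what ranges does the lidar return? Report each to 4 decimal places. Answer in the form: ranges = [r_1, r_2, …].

beam 1: φ=0°, α=150°
  d=(-0.8660,0.5000)  start (3,2)  tX=0.7621 tY=1.4400  stride 1/|dx|=1.1547 1/|dy|=2.0000
    cross x-line → (2,2), t=0.7621
    cross y-line → (2,3), t=1.4400
    cross x-line → (1,3), t=1.9168
    cross x-line → (0,3), t=3.0715 (wall)
  → r_1 = 3.0715
beam 2: φ=90°, α=240°
  d=(-0.5000,-0.8660)  start (3,2)  tX=1.3200 tY=0.3233  stride 1/|dx|=2.0000 1/|dy|=1.1547
    cross y-line → (3,1), t=0.3233 (wall)
  → r_2 = 0.3233
beam 3: φ=180°, α=330°
  d=(0.8660,-0.5000)  start (3,2)  tX=0.3926 tY=0.5600  stride 1/|dx|=1.1547 1/|dy|=2.0000
    cross x-line → (4,2), t=0.3926
    cross y-line → (4,1), t=0.5600
    cross x-line → (5,1), t=1.5473
    cross y-line → (5,0), t=2.5600 (wall)
  → r_3 = 2.5600
beam 4: φ=270°, α=60°
  d=(0.5000,0.8660)  start (3,2)  tX=0.6800 tY=0.8314  stride 1/|dx|=2.0000 1/|dy|=1.1547
    cross x-line → (4,2), t=0.6800
    cross y-line → (4,3), t=0.8314 (wall)
  → r_4 = 0.8314

ranges = [3.0715, 0.3233, 2.5600, 0.8314]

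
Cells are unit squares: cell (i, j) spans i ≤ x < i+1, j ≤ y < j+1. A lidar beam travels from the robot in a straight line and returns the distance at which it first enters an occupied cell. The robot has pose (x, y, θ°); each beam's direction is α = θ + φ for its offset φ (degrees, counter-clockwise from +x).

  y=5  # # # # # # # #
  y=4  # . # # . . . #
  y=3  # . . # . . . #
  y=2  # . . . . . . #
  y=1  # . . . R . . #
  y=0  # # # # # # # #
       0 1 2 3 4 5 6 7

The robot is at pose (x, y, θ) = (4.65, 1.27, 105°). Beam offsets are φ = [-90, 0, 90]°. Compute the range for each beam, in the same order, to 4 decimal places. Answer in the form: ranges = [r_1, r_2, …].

ranges = [2.4329, 2.5114, 1.0432]

beam 1: φ=-90°, α=15°
  direction (0.9659, 0.2588); cell (4,1); t to first gridline: x 0.3623, y 2.8205 (then +1.0353 / +3.8637)
    (5,1) via x @ 0.3623
    (6,1) via x @ 1.3976
    (7,1) via x @ 2.4329  # hit
  → r_1 = 2.4329
beam 2: φ=0°, α=105°
  direction (-0.2588, 0.9659); cell (4,1); t to first gridline: x 2.5114, y 0.7558 (then +3.8637 / +1.0353)
    (4,2) via y @ 0.7558
    (4,3) via y @ 1.7910
    (3,3) via x @ 2.5114  # hit
  → r_2 = 2.5114
beam 3: φ=90°, α=195°
  direction (-0.9659, -0.2588); cell (4,1); t to first gridline: x 0.6729, y 1.0432 (then +1.0353 / +3.8637)
    (3,1) via x @ 0.6729
    (3,0) via y @ 1.0432  # hit
  → r_3 = 1.0432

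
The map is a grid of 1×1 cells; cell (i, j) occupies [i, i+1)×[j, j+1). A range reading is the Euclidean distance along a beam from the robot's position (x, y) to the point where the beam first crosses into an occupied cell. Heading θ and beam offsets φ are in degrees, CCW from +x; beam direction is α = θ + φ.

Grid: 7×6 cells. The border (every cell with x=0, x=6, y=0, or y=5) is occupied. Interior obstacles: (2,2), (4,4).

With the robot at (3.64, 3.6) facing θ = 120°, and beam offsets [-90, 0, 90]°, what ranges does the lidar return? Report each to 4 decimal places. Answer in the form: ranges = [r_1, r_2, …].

beam 1: φ=-90°, α=30°
  d=(0.8660,0.5000)  start (3,3)  tX=0.4157 tY=0.8000  stride 1/|dx|=1.1547 1/|dy|=2.0000
    cross x-line → (4,3), t=0.4157
    cross y-line → (4,4), t=0.8000 (wall)
  → r_1 = 0.8000
beam 2: φ=0°, α=120°
  d=(-0.5000,0.8660)  start (3,3)  tX=1.2800 tY=0.4619  stride 1/|dx|=2.0000 1/|dy|=1.1547
    cross y-line → (3,4), t=0.4619
    cross x-line → (2,4), t=1.2800
    cross y-line → (2,5), t=1.6166 (wall)
  → r_2 = 1.6166
beam 3: φ=90°, α=210°
  d=(-0.8660,-0.5000)  start (3,3)  tX=0.7390 tY=1.2000  stride 1/|dx|=1.1547 1/|dy|=2.0000
    cross x-line → (2,3), t=0.7390
    cross y-line → (2,2), t=1.2000 (wall)
  → r_3 = 1.2000

ranges = [0.8000, 1.6166, 1.2000]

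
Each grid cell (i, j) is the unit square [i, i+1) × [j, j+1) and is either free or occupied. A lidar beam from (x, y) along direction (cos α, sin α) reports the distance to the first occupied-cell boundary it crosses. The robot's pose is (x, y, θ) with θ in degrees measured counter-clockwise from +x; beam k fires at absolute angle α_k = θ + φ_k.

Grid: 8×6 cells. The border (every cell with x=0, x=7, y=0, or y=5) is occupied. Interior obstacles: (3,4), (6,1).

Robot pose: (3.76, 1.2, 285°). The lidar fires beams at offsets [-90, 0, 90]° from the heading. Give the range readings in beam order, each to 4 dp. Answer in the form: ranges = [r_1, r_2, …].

beam 1: φ=-90°, α=195°
  direction (-0.9659, -0.2588); cell (3,1); t to first gridline: x 0.7868, y 0.7727 (then +1.0353 / +3.8637)
    (3,0) via y @ 0.7727  # hit
  → r_1 = 0.7727
beam 2: φ=0°, α=285°
  direction (0.2588, -0.9659); cell (3,1); t to first gridline: x 0.9273, y 0.2071 (then +3.8637 / +1.0353)
    (3,0) via y @ 0.2071  # hit
  → r_2 = 0.2071
beam 3: φ=90°, α=15°
  direction (0.9659, 0.2588); cell (3,1); t to first gridline: x 0.2485, y 3.0910 (then +1.0353 / +3.8637)
    (4,1) via x @ 0.2485
    (5,1) via x @ 1.2837
    (6,1) via x @ 2.3190  # hit
  → r_3 = 2.3190

ranges = [0.7727, 0.2071, 2.3190]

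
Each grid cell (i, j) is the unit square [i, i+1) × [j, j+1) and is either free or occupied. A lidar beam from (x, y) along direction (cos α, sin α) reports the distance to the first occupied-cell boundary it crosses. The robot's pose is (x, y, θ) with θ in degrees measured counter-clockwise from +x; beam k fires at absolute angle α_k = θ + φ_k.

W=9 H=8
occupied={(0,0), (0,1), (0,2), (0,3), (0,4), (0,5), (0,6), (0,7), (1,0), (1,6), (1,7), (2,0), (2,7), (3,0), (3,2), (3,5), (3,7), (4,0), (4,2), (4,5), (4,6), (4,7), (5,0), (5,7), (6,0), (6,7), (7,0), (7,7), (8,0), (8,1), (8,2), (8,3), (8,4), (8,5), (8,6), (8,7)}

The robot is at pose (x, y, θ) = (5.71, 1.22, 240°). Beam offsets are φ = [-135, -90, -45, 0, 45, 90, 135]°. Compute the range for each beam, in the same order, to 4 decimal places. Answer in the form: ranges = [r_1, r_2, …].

beam 1: φ=-135°, α=105°
  cosα=-0.2588 sinα=0.9659 | (5,1) | tMaxX 2.7432 tMaxY 0.8075 | tΔX 3.8637 tΔY 1.0353
    t=0.8075 [y] (5,2)
    t=1.8428 [y] (5,3)
    t=2.7432 [x] (4,3)
    t=2.8781 [y] (4,4)
    t=3.9133 [y] (4,5) — stop
  → r_1 = 3.9133
beam 2: φ=-90°, α=150°
  cosα=-0.8660 sinα=0.5000 | (5,1) | tMaxX 0.8198 tMaxY 1.5600 | tΔX 1.1547 tΔY 2.0000
    t=0.8198 [x] (4,1)
    t=1.5600 [y] (4,2) — stop
  → r_2 = 1.5600
beam 3: φ=-45°, α=195°
  cosα=-0.9659 sinα=-0.2588 | (5,1) | tMaxX 0.7350 tMaxY 0.8500 | tΔX 1.0353 tΔY 3.8637
    t=0.7350 [x] (4,1)
    t=0.8500 [y] (4,0) — stop
  → r_3 = 0.8500
beam 4: φ=0°, α=240°
  cosα=-0.5000 sinα=-0.8660 | (5,1) | tMaxX 1.4200 tMaxY 0.2540 | tΔX 2.0000 tΔY 1.1547
    t=0.2540 [y] (5,0) — stop
  → r_4 = 0.2540
beam 5: φ=45°, α=285°
  cosα=0.2588 sinα=-0.9659 | (5,1) | tMaxX 1.1205 tMaxY 0.2278 | tΔX 3.8637 tΔY 1.0353
    t=0.2278 [y] (5,0) — stop
  → r_5 = 0.2278
beam 6: φ=90°, α=330°
  cosα=0.8660 sinα=-0.5000 | (5,1) | tMaxX 0.3349 tMaxY 0.4400 | tΔX 1.1547 tΔY 2.0000
    t=0.3349 [x] (6,1)
    t=0.4400 [y] (6,0) — stop
  → r_6 = 0.4400
beam 7: φ=135°, α=15°
  cosα=0.9659 sinα=0.2588 | (5,1) | tMaxX 0.3002 tMaxY 3.0137 | tΔX 1.0353 tΔY 3.8637
    t=0.3002 [x] (6,1)
    t=1.3355 [x] (7,1)
    t=2.3708 [x] (8,1) — stop
  → r_7 = 2.3708

ranges = [3.9133, 1.5600, 0.8500, 0.2540, 0.2278, 0.4400, 2.3708]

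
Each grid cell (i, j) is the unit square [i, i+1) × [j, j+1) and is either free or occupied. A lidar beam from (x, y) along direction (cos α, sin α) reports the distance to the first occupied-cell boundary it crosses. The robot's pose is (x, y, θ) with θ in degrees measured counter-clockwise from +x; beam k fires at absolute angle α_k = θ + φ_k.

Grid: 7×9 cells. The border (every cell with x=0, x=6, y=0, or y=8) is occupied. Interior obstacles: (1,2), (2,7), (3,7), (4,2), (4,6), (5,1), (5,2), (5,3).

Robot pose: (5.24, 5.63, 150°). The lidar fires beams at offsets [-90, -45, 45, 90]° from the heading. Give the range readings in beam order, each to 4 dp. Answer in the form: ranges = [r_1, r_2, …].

beam 1: φ=-90°, α=60°
  cosα=0.5000 sinα=0.8660 | (5,5) | tMaxX 1.5200 tMaxY 0.4272 | tΔX 2.0000 tΔY 1.1547
    t=0.4272 [y] (5,6)
    t=1.5200 [x] (6,6) — stop
  → r_1 = 1.5200
beam 2: φ=-45°, α=105°
  cosα=-0.2588 sinα=0.9659 | (5,5) | tMaxX 0.9273 tMaxY 0.3831 | tΔX 3.8637 tΔY 1.0353
    t=0.3831 [y] (5,6)
    t=0.9273 [x] (4,6) — stop
  → r_2 = 0.9273
beam 3: φ=45°, α=195°
  cosα=-0.9659 sinα=-0.2588 | (5,5) | tMaxX 0.2485 tMaxY 2.4341 | tΔX 1.0353 tΔY 3.8637
    t=0.2485 [x] (4,5)
    t=1.2837 [x] (3,5)
    t=2.3190 [x] (2,5)
    t=2.4341 [y] (2,4)
    t=3.3543 [x] (1,4)
    t=4.3896 [x] (0,4) — stop
  → r_3 = 4.3896
beam 4: φ=90°, α=240°
  cosα=-0.5000 sinα=-0.8660 | (5,5) | tMaxX 0.4800 tMaxY 0.7275 | tΔX 2.0000 tΔY 1.1547
    t=0.4800 [x] (4,5)
    t=0.7275 [y] (4,4)
    t=1.8822 [y] (4,3)
    t=2.4800 [x] (3,3)
    t=3.0369 [y] (3,2)
    t=4.1916 [y] (3,1)
    t=4.4800 [x] (2,1)
    t=5.3463 [y] (2,0) — stop
  → r_4 = 5.3463

ranges = [1.5200, 0.9273, 4.3896, 5.3463]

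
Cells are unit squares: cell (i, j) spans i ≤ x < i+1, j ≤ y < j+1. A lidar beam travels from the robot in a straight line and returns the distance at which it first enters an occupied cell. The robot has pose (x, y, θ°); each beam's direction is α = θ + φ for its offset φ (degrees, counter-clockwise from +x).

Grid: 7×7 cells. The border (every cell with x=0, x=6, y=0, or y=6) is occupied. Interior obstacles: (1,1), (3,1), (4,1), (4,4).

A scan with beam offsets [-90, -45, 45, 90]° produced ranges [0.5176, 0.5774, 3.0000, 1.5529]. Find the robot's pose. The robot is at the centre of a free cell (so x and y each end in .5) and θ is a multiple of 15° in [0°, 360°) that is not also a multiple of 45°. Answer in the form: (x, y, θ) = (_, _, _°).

(x, y, θ) = (4.5, 3.5, 165°)

Candidates: 21 free-cell centres × 16 headings = 336 poses. Raycast each; keep the one whose scan matches to 4 dp.
  (4.5, 5.5, 255°): beam 1 = 1.9319 ≠ 0.5176 ✗
  (2.5, 3.5, 150°): beam 1 = 2.8868 ≠ 0.5176 ✗
  (5.5, 2.5, 165°): beam 1 = 1.9319 ≠ 0.5176 ✗
  (5.5, 1.5, 210°): beam 1 = 2.8868 ≠ 0.5176 ✗
  (5.5, 2.5, 75°): beam 3 = 1.7321 ≠ 3.0000 ✗
  …
  (4.5, 3.5, 165°): r_1=0.5176, r_2=0.5774, r_3=3.0000, r_4=1.5529 — all match ✓
Unique over the lattice → pose = (4.5, 3.5, 165°).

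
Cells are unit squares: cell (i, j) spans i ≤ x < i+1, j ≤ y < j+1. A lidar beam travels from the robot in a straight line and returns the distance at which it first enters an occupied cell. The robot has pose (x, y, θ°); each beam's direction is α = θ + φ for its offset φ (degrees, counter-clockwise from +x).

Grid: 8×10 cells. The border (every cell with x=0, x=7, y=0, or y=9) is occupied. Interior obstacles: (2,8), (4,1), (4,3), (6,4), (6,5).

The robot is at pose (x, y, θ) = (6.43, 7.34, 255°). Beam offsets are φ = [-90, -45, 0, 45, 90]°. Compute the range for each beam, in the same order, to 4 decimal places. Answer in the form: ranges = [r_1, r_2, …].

ranges = [3.5510, 6.2700, 1.3873, 1.1400, 0.5901]

beam 1: φ=-90°, α=165°
  dir = (cos 165°, sin 165°) = (-0.9659, 0.2588); from cell (6,7)
  next x-line at t=0.4452, next y-line at t=2.5500; Δt_x=1.0353, Δt_y=3.8637
    x: enter (5,7) at t=0.4452
    x: enter (4,7) at t=1.4804
    x: enter (3,7) at t=2.5157
    y: enter (3,8) at t=2.5500
    x: enter (2,8) at t=3.5510 ← occupied
  → r_1 = 3.5510
beam 2: φ=-45°, α=210°
  dir = (cos 210°, sin 210°) = (-0.8660, -0.5000); from cell (6,7)
  next x-line at t=0.4965, next y-line at t=0.6800; Δt_x=1.1547, Δt_y=2.0000
    x: enter (5,7) at t=0.4965
    y: enter (5,6) at t=0.6800
    x: enter (4,6) at t=1.6512
    y: enter (4,5) at t=2.6800
    x: enter (3,5) at t=2.8059
    x: enter (2,5) at t=3.9606
    y: enter (2,4) at t=4.6800
    x: enter (1,4) at t=5.1153
    x: enter (0,4) at t=6.2700 ← occupied
  → r_2 = 6.2700
beam 3: φ=0°, α=255°
  dir = (cos 255°, sin 255°) = (-0.2588, -0.9659); from cell (6,7)
  next x-line at t=1.6614, next y-line at t=0.3520; Δt_x=3.8637, Δt_y=1.0353
    y: enter (6,6) at t=0.3520
    y: enter (6,5) at t=1.3873 ← occupied
  → r_3 = 1.3873
beam 4: φ=45°, α=300°
  dir = (cos 300°, sin 300°) = (0.5000, -0.8660); from cell (6,7)
  next x-line at t=1.1400, next y-line at t=0.3926; Δt_x=2.0000, Δt_y=1.1547
    y: enter (6,6) at t=0.3926
    x: enter (7,6) at t=1.1400 ← occupied
  → r_4 = 1.1400
beam 5: φ=90°, α=345°
  dir = (cos 345°, sin 345°) = (0.9659, -0.2588); from cell (6,7)
  next x-line at t=0.5901, next y-line at t=1.3137; Δt_x=1.0353, Δt_y=3.8637
    x: enter (7,7) at t=0.5901 ← occupied
  → r_5 = 0.5901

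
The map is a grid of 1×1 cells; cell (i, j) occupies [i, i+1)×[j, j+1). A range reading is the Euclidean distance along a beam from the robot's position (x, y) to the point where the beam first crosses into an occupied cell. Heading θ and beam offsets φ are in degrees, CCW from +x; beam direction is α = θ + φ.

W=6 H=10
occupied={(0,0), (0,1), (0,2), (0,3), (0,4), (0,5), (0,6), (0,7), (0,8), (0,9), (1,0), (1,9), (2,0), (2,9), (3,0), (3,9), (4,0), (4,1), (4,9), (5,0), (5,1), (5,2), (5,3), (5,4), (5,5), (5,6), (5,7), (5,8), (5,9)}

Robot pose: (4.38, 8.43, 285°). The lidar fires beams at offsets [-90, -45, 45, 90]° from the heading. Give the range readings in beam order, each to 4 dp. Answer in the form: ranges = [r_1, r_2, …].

beam 1: φ=-90°, α=195°
  dir = (cos 195°, sin 195°) = (-0.9659, -0.2588); from cell (4,8)
  next x-line at t=0.3934, next y-line at t=1.6614; Δt_x=1.0353, Δt_y=3.8637
    x: enter (3,8) at t=0.3934
    x: enter (2,8) at t=1.4287
    y: enter (2,7) at t=1.6614
    x: enter (1,7) at t=2.4640
    x: enter (0,7) at t=3.4992 ← occupied
  → r_1 = 3.4992
beam 2: φ=-45°, α=240°
  dir = (cos 240°, sin 240°) = (-0.5000, -0.8660); from cell (4,8)
  next x-line at t=0.7600, next y-line at t=0.4965; Δt_x=2.0000, Δt_y=1.1547
    y: enter (4,7) at t=0.4965
    x: enter (3,7) at t=0.7600
    y: enter (3,6) at t=1.6512
    x: enter (2,6) at t=2.7600
    y: enter (2,5) at t=2.8059
    y: enter (2,4) at t=3.9606
    x: enter (1,4) at t=4.7600
    y: enter (1,3) at t=5.1153
    y: enter (1,2) at t=6.2700
    x: enter (0,2) at t=6.7600 ← occupied
  → r_2 = 6.7600
beam 3: φ=45°, α=330°
  dir = (cos 330°, sin 330°) = (0.8660, -0.5000); from cell (4,8)
  next x-line at t=0.7159, next y-line at t=0.8600; Δt_x=1.1547, Δt_y=2.0000
    x: enter (5,8) at t=0.7159 ← occupied
  → r_3 = 0.7159
beam 4: φ=90°, α=15°
  dir = (cos 15°, sin 15°) = (0.9659, 0.2588); from cell (4,8)
  next x-line at t=0.6419, next y-line at t=2.2023; Δt_x=1.0353, Δt_y=3.8637
    x: enter (5,8) at t=0.6419 ← occupied
  → r_4 = 0.6419

ranges = [3.4992, 6.7600, 0.7159, 0.6419]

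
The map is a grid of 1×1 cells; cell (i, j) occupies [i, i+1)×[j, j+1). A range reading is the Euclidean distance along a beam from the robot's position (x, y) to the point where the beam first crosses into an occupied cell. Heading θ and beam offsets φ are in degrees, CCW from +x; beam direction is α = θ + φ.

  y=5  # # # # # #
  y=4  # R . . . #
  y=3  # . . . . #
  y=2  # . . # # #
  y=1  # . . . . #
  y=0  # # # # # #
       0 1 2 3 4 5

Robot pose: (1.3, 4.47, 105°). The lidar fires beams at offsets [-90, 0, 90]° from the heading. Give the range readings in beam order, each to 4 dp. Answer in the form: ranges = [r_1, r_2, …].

beam 1: φ=-90°, α=15°
  d=(0.9659,0.2588)  start (1,4)  tX=0.7247 tY=2.0478  stride 1/|dx|=1.0353 1/|dy|=3.8637
    cross x-line → (2,4), t=0.7247
    cross x-line → (3,4), t=1.7600
    cross y-line → (3,5), t=2.0478 (wall)
  → r_1 = 2.0478
beam 2: φ=0°, α=105°
  d=(-0.2588,0.9659)  start (1,4)  tX=1.1591 tY=0.5487  stride 1/|dx|=3.8637 1/|dy|=1.0353
    cross y-line → (1,5), t=0.5487 (wall)
  → r_2 = 0.5487
beam 3: φ=90°, α=195°
  d=(-0.9659,-0.2588)  start (1,4)  tX=0.3106 tY=1.8159  stride 1/|dx|=1.0353 1/|dy|=3.8637
    cross x-line → (0,4), t=0.3106 (wall)
  → r_3 = 0.3106

ranges = [2.0478, 0.5487, 0.3106]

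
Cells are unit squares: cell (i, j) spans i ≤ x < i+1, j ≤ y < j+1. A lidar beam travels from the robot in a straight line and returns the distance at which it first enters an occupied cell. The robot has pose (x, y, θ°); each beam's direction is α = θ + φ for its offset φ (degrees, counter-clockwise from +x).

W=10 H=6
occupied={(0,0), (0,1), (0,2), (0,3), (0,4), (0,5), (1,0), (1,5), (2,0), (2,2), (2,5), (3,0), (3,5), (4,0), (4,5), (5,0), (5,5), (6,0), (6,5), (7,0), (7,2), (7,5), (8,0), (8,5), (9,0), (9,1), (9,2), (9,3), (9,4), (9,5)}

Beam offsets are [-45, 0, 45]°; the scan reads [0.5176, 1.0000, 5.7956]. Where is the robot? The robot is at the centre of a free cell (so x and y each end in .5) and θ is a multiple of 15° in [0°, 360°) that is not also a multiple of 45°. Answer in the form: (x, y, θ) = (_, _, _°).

(x, y, θ) = (8.5, 4.5, 150°)

Enumerate (i+0.5, j+0.5, θ) over the 30 free cells and 16 admissible headings. For each, cast all 3 beams and compare to the given ranges.
  (6.5, 3.5, 150°): beam 1 = 1.5529 ≠ 0.5176 ✗
  (8.5, 2.5, 15°): beam 1 = 0.5774 ≠ 0.5176 ✗
  (7.5, 4.5, 165°): beam 1 = 0.5774 ≠ 0.5176 ✗
  …
  (8.5, 4.5, 150°): r_1=0.5176, r_2=1.0000, r_3=5.7956 — all match ✓
No second candidate reproduces the full scan.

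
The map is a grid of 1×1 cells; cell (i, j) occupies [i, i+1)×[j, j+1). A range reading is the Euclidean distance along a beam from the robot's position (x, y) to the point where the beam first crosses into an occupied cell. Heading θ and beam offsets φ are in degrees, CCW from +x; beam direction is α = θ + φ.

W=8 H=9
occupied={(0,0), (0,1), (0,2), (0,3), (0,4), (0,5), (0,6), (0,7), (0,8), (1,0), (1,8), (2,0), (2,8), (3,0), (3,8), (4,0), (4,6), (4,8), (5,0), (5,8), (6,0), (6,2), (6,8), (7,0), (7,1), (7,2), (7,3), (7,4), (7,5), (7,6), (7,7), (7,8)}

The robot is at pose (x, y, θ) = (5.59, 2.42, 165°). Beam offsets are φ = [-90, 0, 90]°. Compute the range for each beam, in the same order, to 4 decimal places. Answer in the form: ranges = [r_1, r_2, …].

ranges = [5.4478, 4.7519, 1.4701]

beam 1: φ=-90°, α=75°
  cosα=0.2588 sinα=0.9659 | (5,2) | tMaxX 1.5841 tMaxY 0.6005 | tΔX 3.8637 tΔY 1.0353
    t=0.6005 [y] (5,3)
    t=1.5841 [x] (6,3)
    t=1.6357 [y] (6,4)
    t=2.6710 [y] (6,5)
    t=3.7063 [y] (6,6)
    t=4.7416 [y] (6,7)
    t=5.4478 [x] (7,7) — stop
  → r_1 = 5.4478
beam 2: φ=0°, α=165°
  cosα=-0.9659 sinα=0.2588 | (5,2) | tMaxX 0.6108 tMaxY 2.2409 | tΔX 1.0353 tΔY 3.8637
    t=0.6108 [x] (4,2)
    t=1.6461 [x] (3,2)
    t=2.2409 [y] (3,3)
    t=2.6814 [x] (2,3)
    t=3.7166 [x] (1,3)
    t=4.7519 [x] (0,3) — stop
  → r_2 = 4.7519
beam 3: φ=90°, α=255°
  cosα=-0.2588 sinα=-0.9659 | (5,2) | tMaxX 2.2796 tMaxY 0.4348 | tΔX 3.8637 tΔY 1.0353
    t=0.4348 [y] (5,1)
    t=1.4701 [y] (5,0) — stop
  → r_3 = 1.4701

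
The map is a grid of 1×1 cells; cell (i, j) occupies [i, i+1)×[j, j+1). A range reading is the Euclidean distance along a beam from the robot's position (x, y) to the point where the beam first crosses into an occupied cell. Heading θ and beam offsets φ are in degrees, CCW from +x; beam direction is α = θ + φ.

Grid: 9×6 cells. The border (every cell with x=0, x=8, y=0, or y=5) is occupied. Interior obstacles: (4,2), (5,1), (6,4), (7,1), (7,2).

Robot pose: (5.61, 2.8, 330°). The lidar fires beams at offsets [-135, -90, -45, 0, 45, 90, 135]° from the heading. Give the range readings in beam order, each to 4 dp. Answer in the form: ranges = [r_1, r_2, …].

ranges = [0.6315, 0.9238, 0.8282, 1.6050, 2.4743, 1.3856, 2.2776]

beam 1: φ=-135°, α=195°
  dir = (cos 195°, sin 195°) = (-0.9659, -0.2588); from cell (5,2)
  next x-line at t=0.6315, next y-line at t=3.0910; Δt_x=1.0353, Δt_y=3.8637
    x: enter (4,2) at t=0.6315 ← occupied
  → r_1 = 0.6315
beam 2: φ=-90°, α=240°
  dir = (cos 240°, sin 240°) = (-0.5000, -0.8660); from cell (5,2)
  next x-line at t=1.2200, next y-line at t=0.9238; Δt_x=2.0000, Δt_y=1.1547
    y: enter (5,1) at t=0.9238 ← occupied
  → r_2 = 0.9238
beam 3: φ=-45°, α=285°
  dir = (cos 285°, sin 285°) = (0.2588, -0.9659); from cell (5,2)
  next x-line at t=1.5068, next y-line at t=0.8282; Δt_x=3.8637, Δt_y=1.0353
    y: enter (5,1) at t=0.8282 ← occupied
  → r_3 = 0.8282
beam 4: φ=0°, α=330°
  dir = (cos 330°, sin 330°) = (0.8660, -0.5000); from cell (5,2)
  next x-line at t=0.4503, next y-line at t=1.6000; Δt_x=1.1547, Δt_y=2.0000
    x: enter (6,2) at t=0.4503
    y: enter (6,1) at t=1.6000
    x: enter (7,1) at t=1.6050 ← occupied
  → r_4 = 1.6050
beam 5: φ=45°, α=15°
  dir = (cos 15°, sin 15°) = (0.9659, 0.2588); from cell (5,2)
  next x-line at t=0.4038, next y-line at t=0.7727; Δt_x=1.0353, Δt_y=3.8637
    x: enter (6,2) at t=0.4038
    y: enter (6,3) at t=0.7727
    x: enter (7,3) at t=1.4390
    x: enter (8,3) at t=2.4743 ← occupied
  → r_5 = 2.4743
beam 6: φ=90°, α=60°
  dir = (cos 60°, sin 60°) = (0.5000, 0.8660); from cell (5,2)
  next x-line at t=0.7800, next y-line at t=0.2309; Δt_x=2.0000, Δt_y=1.1547
    y: enter (5,3) at t=0.2309
    x: enter (6,3) at t=0.7800
    y: enter (6,4) at t=1.3856 ← occupied
  → r_6 = 1.3856
beam 7: φ=135°, α=105°
  dir = (cos 105°, sin 105°) = (-0.2588, 0.9659); from cell (5,2)
  next x-line at t=2.3569, next y-line at t=0.2071; Δt_x=3.8637, Δt_y=1.0353
    y: enter (5,3) at t=0.2071
    y: enter (5,4) at t=1.2423
    y: enter (5,5) at t=2.2776 ← occupied
  → r_7 = 2.2776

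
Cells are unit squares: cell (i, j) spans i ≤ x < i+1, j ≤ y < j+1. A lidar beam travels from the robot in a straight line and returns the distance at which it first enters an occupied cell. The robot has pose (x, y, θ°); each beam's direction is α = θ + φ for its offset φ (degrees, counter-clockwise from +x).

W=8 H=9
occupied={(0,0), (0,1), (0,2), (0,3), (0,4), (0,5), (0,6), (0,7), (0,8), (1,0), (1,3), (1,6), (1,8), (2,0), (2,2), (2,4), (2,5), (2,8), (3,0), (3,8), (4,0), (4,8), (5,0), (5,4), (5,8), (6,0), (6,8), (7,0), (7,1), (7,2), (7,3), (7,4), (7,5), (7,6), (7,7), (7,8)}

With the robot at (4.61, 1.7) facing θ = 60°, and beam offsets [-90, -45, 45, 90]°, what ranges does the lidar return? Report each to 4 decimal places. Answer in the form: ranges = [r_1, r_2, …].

beam 1: φ=-90°, α=330°
  dir = (cos 330°, sin 330°) = (0.8660, -0.5000); from cell (4,1)
  next x-line at t=0.4503, next y-line at t=1.4000; Δt_x=1.1547, Δt_y=2.0000
    x: enter (5,1) at t=0.4503
    y: enter (5,0) at t=1.4000 ← occupied
  → r_1 = 1.4000
beam 2: φ=-45°, α=15°
  dir = (cos 15°, sin 15°) = (0.9659, 0.2588); from cell (4,1)
  next x-line at t=0.4038, next y-line at t=1.1591; Δt_x=1.0353, Δt_y=3.8637
    x: enter (5,1) at t=0.4038
    y: enter (5,2) at t=1.1591
    x: enter (6,2) at t=1.4390
    x: enter (7,2) at t=2.4743 ← occupied
  → r_2 = 2.4743
beam 3: φ=45°, α=105°
  dir = (cos 105°, sin 105°) = (-0.2588, 0.9659); from cell (4,1)
  next x-line at t=2.3569, next y-line at t=0.3106; Δt_x=3.8637, Δt_y=1.0353
    y: enter (4,2) at t=0.3106
    y: enter (4,3) at t=1.3459
    x: enter (3,3) at t=2.3569
    y: enter (3,4) at t=2.3811
    y: enter (3,5) at t=3.4164
    y: enter (3,6) at t=4.4517
    y: enter (3,7) at t=5.4870
    x: enter (2,7) at t=6.2206
    y: enter (2,8) at t=6.5222 ← occupied
  → r_3 = 6.5222
beam 4: φ=90°, α=150°
  dir = (cos 150°, sin 150°) = (-0.8660, 0.5000); from cell (4,1)
  next x-line at t=0.7044, next y-line at t=0.6000; Δt_x=1.1547, Δt_y=2.0000
    y: enter (4,2) at t=0.6000
    x: enter (3,2) at t=0.7044
    x: enter (2,2) at t=1.8591 ← occupied
  → r_4 = 1.8591

ranges = [1.4000, 2.4743, 6.5222, 1.8591]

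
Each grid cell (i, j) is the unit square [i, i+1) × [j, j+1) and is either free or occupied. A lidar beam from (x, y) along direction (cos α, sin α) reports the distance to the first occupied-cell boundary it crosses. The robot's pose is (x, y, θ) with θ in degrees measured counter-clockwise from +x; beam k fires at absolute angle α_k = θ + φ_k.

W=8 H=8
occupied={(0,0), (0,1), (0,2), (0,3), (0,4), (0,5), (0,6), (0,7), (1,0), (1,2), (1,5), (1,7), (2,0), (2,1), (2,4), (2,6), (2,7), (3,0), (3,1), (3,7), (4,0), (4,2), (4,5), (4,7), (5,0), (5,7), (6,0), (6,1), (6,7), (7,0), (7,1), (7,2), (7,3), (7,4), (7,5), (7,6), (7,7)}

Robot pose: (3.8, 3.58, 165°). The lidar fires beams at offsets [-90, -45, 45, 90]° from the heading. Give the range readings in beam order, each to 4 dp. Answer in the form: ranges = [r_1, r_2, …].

ranges = [1.4701, 1.6000, 2.0785, 1.6357]

beam 1: φ=-90°, α=75°
  cosα=0.2588 sinα=0.9659 | (3,3) | tMaxX 0.7727 tMaxY 0.4348 | tΔX 3.8637 tΔY 1.0353
    t=0.4348 [y] (3,4)
    t=0.7727 [x] (4,4)
    t=1.4701 [y] (4,5) — stop
  → r_1 = 1.4701
beam 2: φ=-45°, α=120°
  cosα=-0.5000 sinα=0.8660 | (3,3) | tMaxX 1.6000 tMaxY 0.4850 | tΔX 2.0000 tΔY 1.1547
    t=0.4850 [y] (3,4)
    t=1.6000 [x] (2,4) — stop
  → r_2 = 1.6000
beam 3: φ=45°, α=210°
  cosα=-0.8660 sinα=-0.5000 | (3,3) | tMaxX 0.9238 tMaxY 1.1600 | tΔX 1.1547 tΔY 2.0000
    t=0.9238 [x] (2,3)
    t=1.1600 [y] (2,2)
    t=2.0785 [x] (1,2) — stop
  → r_3 = 2.0785
beam 4: φ=90°, α=255°
  cosα=-0.2588 sinα=-0.9659 | (3,3) | tMaxX 3.0910 tMaxY 0.6005 | tΔX 3.8637 tΔY 1.0353
    t=0.6005 [y] (3,2)
    t=1.6357 [y] (3,1) — stop
  → r_4 = 1.6357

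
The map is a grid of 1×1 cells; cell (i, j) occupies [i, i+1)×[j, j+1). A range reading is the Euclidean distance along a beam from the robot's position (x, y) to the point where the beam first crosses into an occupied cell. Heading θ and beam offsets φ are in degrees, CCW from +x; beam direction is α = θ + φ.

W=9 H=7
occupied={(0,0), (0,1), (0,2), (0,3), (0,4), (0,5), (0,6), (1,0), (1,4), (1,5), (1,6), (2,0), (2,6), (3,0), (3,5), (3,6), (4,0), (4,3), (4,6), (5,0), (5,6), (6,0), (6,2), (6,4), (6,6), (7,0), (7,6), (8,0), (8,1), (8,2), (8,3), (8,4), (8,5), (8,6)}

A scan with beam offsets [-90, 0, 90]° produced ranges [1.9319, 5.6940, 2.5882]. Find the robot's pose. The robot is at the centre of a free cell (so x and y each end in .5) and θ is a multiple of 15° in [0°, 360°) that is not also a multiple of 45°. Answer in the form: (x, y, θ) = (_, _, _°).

(x, y, θ) = (7.5, 3.5, 165°)

Candidates: 29 free-cell centres × 16 headings = 464 poses. Raycast each; keep the one whose scan matches to 4 dp.
  (1.5, 3.5, 345°): beam 2 = 4.6587 ≠ 5.6940 ✗
  (1.5, 1.5, 330°): beam 1 = 0.5774 ≠ 1.9319 ✗
  (3.5, 1.5, 165°): beam 2 = 2.5882 ≠ 5.6940 ✗
  (3.5, 3.5, 285°): beam 1 = 2.5882 ≠ 1.9319 ✗
  …
  (7.5, 3.5, 165°): r_1=1.9319, r_2=5.6940, r_3=2.5882 — all match ✓
Unique over the lattice → pose = (7.5, 3.5, 165°).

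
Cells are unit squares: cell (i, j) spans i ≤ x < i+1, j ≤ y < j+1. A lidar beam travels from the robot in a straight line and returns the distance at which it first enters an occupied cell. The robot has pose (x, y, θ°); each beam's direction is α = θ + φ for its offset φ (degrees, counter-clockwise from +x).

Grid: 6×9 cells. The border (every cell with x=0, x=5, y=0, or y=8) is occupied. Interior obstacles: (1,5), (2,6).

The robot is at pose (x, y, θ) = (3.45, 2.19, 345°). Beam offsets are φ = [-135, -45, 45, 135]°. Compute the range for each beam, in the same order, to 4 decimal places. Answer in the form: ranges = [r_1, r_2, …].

ranges = [2.3800, 1.3741, 1.7898, 3.2447]

beam 1: φ=-135°, α=210°
  direction (-0.8660, -0.5000); cell (3,2); t to first gridline: x 0.5196, y 0.3800 (then +1.1547 / +2.0000)
    (3,1) via y @ 0.3800
    (2,1) via x @ 0.5196
    (1,1) via x @ 1.6743
    (1,0) via y @ 2.3800  # hit
  → r_1 = 2.3800
beam 2: φ=-45°, α=300°
  direction (0.5000, -0.8660); cell (3,2); t to first gridline: x 1.1000, y 0.2194 (then +2.0000 / +1.1547)
    (3,1) via y @ 0.2194
    (4,1) via x @ 1.1000
    (4,0) via y @ 1.3741  # hit
  → r_2 = 1.3741
beam 3: φ=45°, α=30°
  direction (0.8660, 0.5000); cell (3,2); t to first gridline: x 0.6351, y 1.6200 (then +1.1547 / +2.0000)
    (4,2) via x @ 0.6351
    (4,3) via y @ 1.6200
    (5,3) via x @ 1.7898  # hit
  → r_3 = 1.7898
beam 4: φ=135°, α=120°
  direction (-0.5000, 0.8660); cell (3,2); t to first gridline: x 0.9000, y 0.9353 (then +2.0000 / +1.1547)
    (2,2) via x @ 0.9000
    (2,3) via y @ 0.9353
    (2,4) via y @ 2.0900
    (1,4) via x @ 2.9000
    (1,5) via y @ 3.2447  # hit
  → r_4 = 3.2447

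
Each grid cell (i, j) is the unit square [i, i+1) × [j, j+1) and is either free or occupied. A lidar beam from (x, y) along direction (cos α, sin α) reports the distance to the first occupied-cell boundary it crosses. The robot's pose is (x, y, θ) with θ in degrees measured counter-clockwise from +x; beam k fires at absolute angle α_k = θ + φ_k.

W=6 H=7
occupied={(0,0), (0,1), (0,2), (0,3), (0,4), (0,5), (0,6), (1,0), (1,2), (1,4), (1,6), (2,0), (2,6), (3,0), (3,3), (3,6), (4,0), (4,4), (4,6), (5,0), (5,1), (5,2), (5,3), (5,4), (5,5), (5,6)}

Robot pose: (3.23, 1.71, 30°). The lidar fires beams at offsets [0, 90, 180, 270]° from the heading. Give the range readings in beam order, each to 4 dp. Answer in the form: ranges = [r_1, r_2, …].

beam 1: φ=0°, α=30°
  cosα=0.8660 sinα=0.5000 | (3,1) | tMaxX 0.8891 tMaxY 0.5800 | tΔX 1.1547 tΔY 2.0000
    t=0.5800 [y] (3,2)
    t=0.8891 [x] (4,2)
    t=2.0438 [x] (5,2) — stop
  → r_1 = 2.0438
beam 2: φ=90°, α=120°
  cosα=-0.5000 sinα=0.8660 | (3,1) | tMaxX 0.4600 tMaxY 0.3349 | tΔX 2.0000 tΔY 1.1547
    t=0.3349 [y] (3,2)
    t=0.4600 [x] (2,2)
    t=1.4896 [y] (2,3)
    t=2.4600 [x] (1,3)
    t=2.6443 [y] (1,4) — stop
  → r_2 = 2.6443
beam 3: φ=180°, α=210°
  cosα=-0.8660 sinα=-0.5000 | (3,1) | tMaxX 0.2656 tMaxY 1.4200 | tΔX 1.1547 tΔY 2.0000
    t=0.2656 [x] (2,1)
    t=1.4200 [y] (2,0) — stop
  → r_3 = 1.4200
beam 4: φ=270°, α=300°
  cosα=0.5000 sinα=-0.8660 | (3,1) | tMaxX 1.5400 tMaxY 0.8198 | tΔX 2.0000 tΔY 1.1547
    t=0.8198 [y] (3,0) — stop
  → r_4 = 0.8198

ranges = [2.0438, 2.6443, 1.4200, 0.8198]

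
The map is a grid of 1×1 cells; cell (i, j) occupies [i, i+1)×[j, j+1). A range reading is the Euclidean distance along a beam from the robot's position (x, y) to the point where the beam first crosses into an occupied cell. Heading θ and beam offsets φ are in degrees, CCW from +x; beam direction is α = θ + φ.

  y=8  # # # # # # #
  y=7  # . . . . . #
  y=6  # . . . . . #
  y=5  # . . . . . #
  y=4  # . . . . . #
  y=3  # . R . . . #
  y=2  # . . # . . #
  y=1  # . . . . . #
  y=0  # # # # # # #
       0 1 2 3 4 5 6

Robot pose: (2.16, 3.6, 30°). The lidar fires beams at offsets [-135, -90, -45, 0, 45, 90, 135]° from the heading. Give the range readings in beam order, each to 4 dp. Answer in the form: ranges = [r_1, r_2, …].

ranges = [2.6917, 1.6800, 3.9755, 4.4341, 4.5552, 2.3200, 1.2009]

beam 1: φ=-135°, α=255°
  dir = (cos 255°, sin 255°) = (-0.2588, -0.9659); from cell (2,3)
  next x-line at t=0.6182, next y-line at t=0.6212; Δt_x=3.8637, Δt_y=1.0353
    x: enter (1,3) at t=0.6182
    y: enter (1,2) at t=0.6212
    y: enter (1,1) at t=1.6564
    y: enter (1,0) at t=2.6917 ← occupied
  → r_1 = 2.6917
beam 2: φ=-90°, α=300°
  dir = (cos 300°, sin 300°) = (0.5000, -0.8660); from cell (2,3)
  next x-line at t=1.6800, next y-line at t=0.6928; Δt_x=2.0000, Δt_y=1.1547
    y: enter (2,2) at t=0.6928
    x: enter (3,2) at t=1.6800 ← occupied
  → r_2 = 1.6800
beam 3: φ=-45°, α=345°
  dir = (cos 345°, sin 345°) = (0.9659, -0.2588); from cell (2,3)
  next x-line at t=0.8696, next y-line at t=2.3182; Δt_x=1.0353, Δt_y=3.8637
    x: enter (3,3) at t=0.8696
    x: enter (4,3) at t=1.9049
    y: enter (4,2) at t=2.3182
    x: enter (5,2) at t=2.9402
    x: enter (6,2) at t=3.9755 ← occupied
  → r_3 = 3.9755
beam 4: φ=0°, α=30°
  dir = (cos 30°, sin 30°) = (0.8660, 0.5000); from cell (2,3)
  next x-line at t=0.9699, next y-line at t=0.8000; Δt_x=1.1547, Δt_y=2.0000
    y: enter (2,4) at t=0.8000
    x: enter (3,4) at t=0.9699
    x: enter (4,4) at t=2.1246
    y: enter (4,5) at t=2.8000
    x: enter (5,5) at t=3.2793
    x: enter (6,5) at t=4.4341 ← occupied
  → r_4 = 4.4341
beam 5: φ=45°, α=75°
  dir = (cos 75°, sin 75°) = (0.2588, 0.9659); from cell (2,3)
  next x-line at t=3.2455, next y-line at t=0.4141; Δt_x=3.8637, Δt_y=1.0353
    y: enter (2,4) at t=0.4141
    y: enter (2,5) at t=1.4494
    y: enter (2,6) at t=2.4847
    x: enter (3,6) at t=3.2455
    y: enter (3,7) at t=3.5199
    y: enter (3,8) at t=4.5552 ← occupied
  → r_5 = 4.5552
beam 6: φ=90°, α=120°
  dir = (cos 120°, sin 120°) = (-0.5000, 0.8660); from cell (2,3)
  next x-line at t=0.3200, next y-line at t=0.4619; Δt_x=2.0000, Δt_y=1.1547
    x: enter (1,3) at t=0.3200
    y: enter (1,4) at t=0.4619
    y: enter (1,5) at t=1.6166
    x: enter (0,5) at t=2.3200 ← occupied
  → r_6 = 2.3200
beam 7: φ=135°, α=165°
  dir = (cos 165°, sin 165°) = (-0.9659, 0.2588); from cell (2,3)
  next x-line at t=0.1656, next y-line at t=1.5455; Δt_x=1.0353, Δt_y=3.8637
    x: enter (1,3) at t=0.1656
    x: enter (0,3) at t=1.2009 ← occupied
  → r_7 = 1.2009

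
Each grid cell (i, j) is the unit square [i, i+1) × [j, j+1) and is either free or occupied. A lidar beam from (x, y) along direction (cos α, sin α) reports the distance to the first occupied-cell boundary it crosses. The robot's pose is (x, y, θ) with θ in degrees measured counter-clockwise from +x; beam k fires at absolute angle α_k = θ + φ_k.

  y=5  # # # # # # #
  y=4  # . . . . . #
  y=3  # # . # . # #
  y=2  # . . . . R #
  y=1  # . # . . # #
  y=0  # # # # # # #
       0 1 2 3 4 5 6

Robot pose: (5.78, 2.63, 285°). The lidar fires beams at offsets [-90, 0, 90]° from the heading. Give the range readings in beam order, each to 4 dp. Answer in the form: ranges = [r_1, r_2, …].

beam 1: φ=-90°, α=195°
  d=(-0.9659,-0.2588)  start (5,2)  tX=0.8075 tY=2.4341  stride 1/|dx|=1.0353 1/|dy|=3.8637
    cross x-line → (4,2), t=0.8075
    cross x-line → (3,2), t=1.8428
    cross y-line → (3,1), t=2.4341
    cross x-line → (2,1), t=2.8781 (wall)
  → r_1 = 2.8781
beam 2: φ=0°, α=285°
  d=(0.2588,-0.9659)  start (5,2)  tX=0.8500 tY=0.6522  stride 1/|dx|=3.8637 1/|dy|=1.0353
    cross y-line → (5,1), t=0.6522 (wall)
  → r_2 = 0.6522
beam 3: φ=90°, α=15°
  d=(0.9659,0.2588)  start (5,2)  tX=0.2278 tY=1.4296  stride 1/|dx|=1.0353 1/|dy|=3.8637
    cross x-line → (6,2), t=0.2278 (wall)
  → r_3 = 0.2278

ranges = [2.8781, 0.6522, 0.2278]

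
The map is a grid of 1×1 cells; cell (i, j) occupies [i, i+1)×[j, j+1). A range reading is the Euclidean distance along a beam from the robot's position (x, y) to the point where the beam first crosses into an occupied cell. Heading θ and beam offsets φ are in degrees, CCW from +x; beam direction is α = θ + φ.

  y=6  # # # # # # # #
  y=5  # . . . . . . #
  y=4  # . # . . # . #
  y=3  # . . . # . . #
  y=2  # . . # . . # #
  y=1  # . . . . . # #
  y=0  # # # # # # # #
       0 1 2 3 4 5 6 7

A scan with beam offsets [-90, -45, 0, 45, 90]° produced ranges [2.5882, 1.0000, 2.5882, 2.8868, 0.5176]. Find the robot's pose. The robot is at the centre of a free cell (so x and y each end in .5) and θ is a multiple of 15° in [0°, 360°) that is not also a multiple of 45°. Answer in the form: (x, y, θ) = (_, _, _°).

(x, y, θ) = (3.5, 3.5, 165°)

Candidates: 24 free-cell centres × 16 headings = 384 poses. Raycast each; keep the one whose scan matches to 4 dp.
  (5.5, 3.5, 60°): beam 1 = 1.0000 ≠ 2.5882 ✗
  (2.5, 1.5, 285°): beam 1 = 1.5529 ≠ 2.5882 ✗
  (3.5, 1.5, 285°): beam 1 = 1.9319 ≠ 2.5882 ✗
  (3.5, 1.5, 345°): beam 1 = 0.5176 ≠ 2.5882 ✗
  (4.5, 5.5, 240°): beam 1 = 1.0000 ≠ 2.5882 ✗
  …
  (3.5, 3.5, 165°): r_1=2.5882, r_2=1.0000, r_3=2.5882, r_4=2.8868, r_5=0.5176 — all match ✓
Unique over the lattice → pose = (3.5, 3.5, 165°).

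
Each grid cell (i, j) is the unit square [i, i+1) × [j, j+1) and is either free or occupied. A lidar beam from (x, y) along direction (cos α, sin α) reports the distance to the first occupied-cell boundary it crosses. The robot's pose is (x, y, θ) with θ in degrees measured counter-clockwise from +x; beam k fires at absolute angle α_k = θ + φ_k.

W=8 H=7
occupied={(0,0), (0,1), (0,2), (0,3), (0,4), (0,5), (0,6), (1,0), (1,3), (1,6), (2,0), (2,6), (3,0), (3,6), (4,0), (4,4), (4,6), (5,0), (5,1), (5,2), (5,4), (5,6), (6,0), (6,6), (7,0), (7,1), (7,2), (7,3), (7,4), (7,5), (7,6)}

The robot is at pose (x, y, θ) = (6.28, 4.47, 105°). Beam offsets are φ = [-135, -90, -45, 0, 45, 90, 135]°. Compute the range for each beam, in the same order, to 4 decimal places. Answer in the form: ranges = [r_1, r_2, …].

ranges = [0.8314, 0.7454, 1.4400, 1.5840, 0.3233, 0.2899, 1.6974]

beam 1: φ=-135°, α=330°
  cosα=0.8660 sinα=-0.5000 | (6,4) | tMaxX 0.8314 tMaxY 0.9400 | tΔX 1.1547 tΔY 2.0000
    t=0.8314 [x] (7,4) — stop
  → r_1 = 0.8314
beam 2: φ=-90°, α=15°
  cosα=0.9659 sinα=0.2588 | (6,4) | tMaxX 0.7454 tMaxY 2.0478 | tΔX 1.0353 tΔY 3.8637
    t=0.7454 [x] (7,4) — stop
  → r_2 = 0.7454
beam 3: φ=-45°, α=60°
  cosα=0.5000 sinα=0.8660 | (6,4) | tMaxX 1.4400 tMaxY 0.6120 | tΔX 2.0000 tΔY 1.1547
    t=0.6120 [y] (6,5)
    t=1.4400 [x] (7,5) — stop
  → r_3 = 1.4400
beam 4: φ=0°, α=105°
  cosα=-0.2588 sinα=0.9659 | (6,4) | tMaxX 1.0818 tMaxY 0.5487 | tΔX 3.8637 tΔY 1.0353
    t=0.5487 [y] (6,5)
    t=1.0818 [x] (5,5)
    t=1.5840 [y] (5,6) — stop
  → r_4 = 1.5840
beam 5: φ=45°, α=150°
  cosα=-0.8660 sinα=0.5000 | (6,4) | tMaxX 0.3233 tMaxY 1.0600 | tΔX 1.1547 tΔY 2.0000
    t=0.3233 [x] (5,4) — stop
  → r_5 = 0.3233
beam 6: φ=90°, α=195°
  cosα=-0.9659 sinα=-0.2588 | (6,4) | tMaxX 0.2899 tMaxY 1.8159 | tΔX 1.0353 tΔY 3.8637
    t=0.2899 [x] (5,4) — stop
  → r_6 = 0.2899
beam 7: φ=135°, α=240°
  cosα=-0.5000 sinα=-0.8660 | (6,4) | tMaxX 0.5600 tMaxY 0.5427 | tΔX 2.0000 tΔY 1.1547
    t=0.5427 [y] (6,3)
    t=0.5600 [x] (5,3)
    t=1.6974 [y] (5,2) — stop
  → r_7 = 1.6974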